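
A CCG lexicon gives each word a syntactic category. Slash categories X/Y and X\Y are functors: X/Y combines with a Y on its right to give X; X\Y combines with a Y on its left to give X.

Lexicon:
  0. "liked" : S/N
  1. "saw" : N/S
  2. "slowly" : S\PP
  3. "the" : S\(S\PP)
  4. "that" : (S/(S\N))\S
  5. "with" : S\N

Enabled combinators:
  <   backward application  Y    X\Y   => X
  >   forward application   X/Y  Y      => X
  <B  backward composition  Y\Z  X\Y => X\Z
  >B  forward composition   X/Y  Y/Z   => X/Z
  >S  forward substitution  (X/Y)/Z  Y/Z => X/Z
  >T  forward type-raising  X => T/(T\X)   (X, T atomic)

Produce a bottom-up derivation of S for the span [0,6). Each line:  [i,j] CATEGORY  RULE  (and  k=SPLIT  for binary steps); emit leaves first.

[0,1] S/N  lex  "liked"
[1,2] N/S  lex  "saw"
[2,3] S\PP  lex  "slowly"
[3,4] S\(S\PP)  lex  "the"
[2,4] S  <  k=3
[1,4] N  >  k=2
[0,4] S  >  k=1
[4,5] (S/(S\N))\S  lex  "that"
[0,5] S/(S\N)  <  k=4
[5,6] S\N  lex  "with"
[0,6] S  >  k=5

[0,6] S   >
  [0,5] S/(S\N)   <
    [0,4] S   >
      [0,1] "liked" : S/N
      [1,4] N   >
        [1,2] "saw" : N/S
        [2,4] S   <
          [2,3] "slowly" : S\PP
          [3,4] "the" : S\(S\PP)
    [4,5] "that" : (S/(S\N))\S
  [5,6] "with" : S\N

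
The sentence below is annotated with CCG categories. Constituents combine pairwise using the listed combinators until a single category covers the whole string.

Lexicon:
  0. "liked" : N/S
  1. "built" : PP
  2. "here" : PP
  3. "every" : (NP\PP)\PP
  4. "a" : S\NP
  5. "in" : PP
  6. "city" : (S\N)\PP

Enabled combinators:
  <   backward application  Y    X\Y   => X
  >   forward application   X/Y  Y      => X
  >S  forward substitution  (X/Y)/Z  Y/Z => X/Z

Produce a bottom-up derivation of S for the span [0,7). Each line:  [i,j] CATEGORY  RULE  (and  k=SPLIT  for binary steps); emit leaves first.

[0,7] S   <
  [0,5] N   >
    [0,1] "liked" : N/S
    [1,5] S   <
      [1,4] NP   <
        [1,2] "built" : PP
        [2,4] NP\PP   <
          [2,3] "here" : PP
          [3,4] "every" : (NP\PP)\PP
      [4,5] "a" : S\NP
  [5,7] S\N   <
    [5,6] "in" : PP
    [6,7] "city" : (S\N)\PP

[0,1] N/S  lex  "liked"
[1,2] PP  lex  "built"
[2,3] PP  lex  "here"
[3,4] (NP\PP)\PP  lex  "every"
[2,4] NP\PP  <  k=3
[1,4] NP  <  k=2
[4,5] S\NP  lex  "a"
[1,5] S  <  k=4
[0,5] N  >  k=1
[5,6] PP  lex  "in"
[6,7] (S\N)\PP  lex  "city"
[5,7] S\N  <  k=6
[0,7] S  <  k=5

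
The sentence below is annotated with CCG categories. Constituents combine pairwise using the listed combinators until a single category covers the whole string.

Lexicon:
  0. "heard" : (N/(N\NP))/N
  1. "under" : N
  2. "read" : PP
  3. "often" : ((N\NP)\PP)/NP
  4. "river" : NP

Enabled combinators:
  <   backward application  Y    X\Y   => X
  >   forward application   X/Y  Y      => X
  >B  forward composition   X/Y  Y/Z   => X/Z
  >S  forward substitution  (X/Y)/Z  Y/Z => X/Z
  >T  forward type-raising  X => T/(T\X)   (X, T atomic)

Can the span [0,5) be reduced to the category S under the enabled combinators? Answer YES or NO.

(N/(N\NP))/N N PP ((N\NP)\PP)/NP NP
CKY chart[0,5] = {N, N/(N\N), NP/(NP\N), PP/(PP\N), S/(S\N)}; S ∉ chart

NO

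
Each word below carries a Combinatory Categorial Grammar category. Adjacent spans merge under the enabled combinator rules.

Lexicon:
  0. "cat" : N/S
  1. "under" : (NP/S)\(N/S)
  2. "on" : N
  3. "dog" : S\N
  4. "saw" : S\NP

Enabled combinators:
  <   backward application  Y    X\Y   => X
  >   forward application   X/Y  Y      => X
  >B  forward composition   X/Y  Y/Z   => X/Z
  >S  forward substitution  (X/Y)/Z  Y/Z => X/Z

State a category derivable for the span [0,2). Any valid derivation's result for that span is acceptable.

NP/S

[0,5] S   <
  [0,4] NP   >
    [0,2] NP/S   <
      [0,1] "cat" : N/S
      [1,2] "under" : (NP/S)\(N/S)
    [2,4] S   <
      [2,3] "on" : N
      [3,4] "dog" : S\N
  [4,5] "saw" : S\NP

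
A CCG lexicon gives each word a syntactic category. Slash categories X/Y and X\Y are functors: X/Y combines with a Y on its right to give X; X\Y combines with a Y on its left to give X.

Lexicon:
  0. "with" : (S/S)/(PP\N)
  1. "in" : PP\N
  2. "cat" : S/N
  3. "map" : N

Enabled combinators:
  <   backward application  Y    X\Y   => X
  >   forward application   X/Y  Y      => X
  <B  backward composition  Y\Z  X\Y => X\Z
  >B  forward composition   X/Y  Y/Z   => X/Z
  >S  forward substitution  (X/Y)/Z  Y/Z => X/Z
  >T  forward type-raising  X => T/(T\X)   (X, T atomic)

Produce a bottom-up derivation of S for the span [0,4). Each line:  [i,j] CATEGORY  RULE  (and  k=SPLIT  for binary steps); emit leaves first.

[0,1] (S/S)/(PP\N)  lex  "with"
[1,2] PP\N  lex  "in"
[0,2] S/S  >  k=1
[2,3] S/N  lex  "cat"
[0,3] S/N  >B  k=2
[3,4] N  lex  "map"
[0,4] S  >  k=3

[0,4] S   >
  [0,3] S/N   >B
    [0,2] S/S   >
      [0,1] "with" : (S/S)/(PP\N)
      [1,2] "in" : PP\N
    [2,3] "cat" : S/N
  [3,4] "map" : N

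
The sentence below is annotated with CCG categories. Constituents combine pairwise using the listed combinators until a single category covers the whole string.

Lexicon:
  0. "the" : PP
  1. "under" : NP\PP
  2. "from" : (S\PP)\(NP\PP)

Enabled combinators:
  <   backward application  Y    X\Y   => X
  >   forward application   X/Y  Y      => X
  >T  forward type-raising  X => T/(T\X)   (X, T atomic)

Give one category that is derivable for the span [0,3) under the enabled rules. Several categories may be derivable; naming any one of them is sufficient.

[0,3] S   >
  [0,1] S/(S\PP)   >T
    [0,1] "the" : PP
  [1,3] S\PP   <
    [1,2] "under" : NP\PP
    [2,3] "from" : (S\PP)\(NP\PP)

S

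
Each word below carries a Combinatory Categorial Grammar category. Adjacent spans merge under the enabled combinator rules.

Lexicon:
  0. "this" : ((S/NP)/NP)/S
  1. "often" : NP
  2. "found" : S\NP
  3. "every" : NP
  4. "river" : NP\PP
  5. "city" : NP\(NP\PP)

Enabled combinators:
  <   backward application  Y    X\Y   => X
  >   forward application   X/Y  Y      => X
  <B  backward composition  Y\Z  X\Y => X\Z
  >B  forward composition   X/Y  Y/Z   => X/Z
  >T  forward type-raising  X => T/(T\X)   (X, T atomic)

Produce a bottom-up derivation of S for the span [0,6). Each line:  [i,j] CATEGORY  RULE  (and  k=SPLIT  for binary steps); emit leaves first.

[0,1] ((S/NP)/NP)/S  lex  "this"
[1,2] NP  lex  "often"
[2,3] S\NP  lex  "found"
[1,3] S  <  k=2
[0,3] (S/NP)/NP  >  k=1
[3,4] NP  lex  "every"
[0,4] S/NP  >  k=3
[4,5] NP\PP  lex  "river"
[5,6] NP\(NP\PP)  lex  "city"
[4,6] NP  <  k=5
[0,6] S  >  k=4

[0,6] S   >
  [0,4] S/NP   >
    [0,3] (S/NP)/NP   >
      [0,1] "this" : ((S/NP)/NP)/S
      [1,3] S   <
        [1,2] "often" : NP
        [2,3] "found" : S\NP
    [3,4] "every" : NP
  [4,6] NP   <
    [4,5] "river" : NP\PP
    [5,6] "city" : NP\(NP\PP)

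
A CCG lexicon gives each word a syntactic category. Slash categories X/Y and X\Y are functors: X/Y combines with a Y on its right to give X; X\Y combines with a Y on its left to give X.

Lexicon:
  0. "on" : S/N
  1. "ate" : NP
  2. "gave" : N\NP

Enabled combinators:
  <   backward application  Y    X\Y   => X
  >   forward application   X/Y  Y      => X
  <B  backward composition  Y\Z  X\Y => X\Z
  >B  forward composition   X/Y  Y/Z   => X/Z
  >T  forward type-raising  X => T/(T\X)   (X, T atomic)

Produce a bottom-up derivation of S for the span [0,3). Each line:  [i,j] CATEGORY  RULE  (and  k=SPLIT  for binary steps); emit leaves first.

[0,3] S   >
  [0,1] "on" : S/N
  [1,3] N   <
    [1,2] "ate" : NP
    [2,3] "gave" : N\NP

[0,1] S/N  lex  "on"
[1,2] NP  lex  "ate"
[2,3] N\NP  lex  "gave"
[1,3] N  <  k=2
[0,3] S  >  k=1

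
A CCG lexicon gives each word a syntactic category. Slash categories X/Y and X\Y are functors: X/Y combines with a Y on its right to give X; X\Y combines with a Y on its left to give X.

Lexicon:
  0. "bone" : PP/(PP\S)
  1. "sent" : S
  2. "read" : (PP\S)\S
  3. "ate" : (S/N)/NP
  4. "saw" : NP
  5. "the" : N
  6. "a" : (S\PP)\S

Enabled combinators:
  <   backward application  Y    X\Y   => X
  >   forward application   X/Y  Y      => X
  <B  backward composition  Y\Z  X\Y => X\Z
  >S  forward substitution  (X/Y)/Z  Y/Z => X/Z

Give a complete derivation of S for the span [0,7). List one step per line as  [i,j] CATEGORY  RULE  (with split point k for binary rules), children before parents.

[0,7] S   <
  [0,3] PP   >
    [0,1] "bone" : PP/(PP\S)
    [1,3] PP\S   <
      [1,2] "sent" : S
      [2,3] "read" : (PP\S)\S
  [3,7] S\PP   <
    [3,6] S   >
      [3,5] S/N   >
        [3,4] "ate" : (S/N)/NP
        [4,5] "saw" : NP
      [5,6] "the" : N
    [6,7] "a" : (S\PP)\S

[0,1] PP/(PP\S)  lex  "bone"
[1,2] S  lex  "sent"
[2,3] (PP\S)\S  lex  "read"
[1,3] PP\S  <  k=2
[0,3] PP  >  k=1
[3,4] (S/N)/NP  lex  "ate"
[4,5] NP  lex  "saw"
[3,5] S/N  >  k=4
[5,6] N  lex  "the"
[3,6] S  >  k=5
[6,7] (S\PP)\S  lex  "a"
[3,7] S\PP  <  k=6
[0,7] S  <  k=3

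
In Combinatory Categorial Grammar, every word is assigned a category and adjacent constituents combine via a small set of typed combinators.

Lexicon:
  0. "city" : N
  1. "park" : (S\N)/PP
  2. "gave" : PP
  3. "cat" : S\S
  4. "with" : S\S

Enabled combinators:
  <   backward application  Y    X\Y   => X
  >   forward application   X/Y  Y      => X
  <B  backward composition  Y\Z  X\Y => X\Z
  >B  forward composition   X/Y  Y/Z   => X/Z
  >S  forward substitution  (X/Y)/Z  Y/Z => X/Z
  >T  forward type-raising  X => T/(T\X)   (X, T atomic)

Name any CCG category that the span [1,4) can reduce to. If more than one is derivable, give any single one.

S\N

[0,5] S   >
  [0,1] S/(S\N)   >T
    [0,1] "city" : N
  [1,5] S\N   <B
    [1,4] S\N   <B
      [1,3] S\N   >
        [1,2] "park" : (S\N)/PP
        [2,3] "gave" : PP
      [3,4] "cat" : S\S
    [4,5] "with" : S\S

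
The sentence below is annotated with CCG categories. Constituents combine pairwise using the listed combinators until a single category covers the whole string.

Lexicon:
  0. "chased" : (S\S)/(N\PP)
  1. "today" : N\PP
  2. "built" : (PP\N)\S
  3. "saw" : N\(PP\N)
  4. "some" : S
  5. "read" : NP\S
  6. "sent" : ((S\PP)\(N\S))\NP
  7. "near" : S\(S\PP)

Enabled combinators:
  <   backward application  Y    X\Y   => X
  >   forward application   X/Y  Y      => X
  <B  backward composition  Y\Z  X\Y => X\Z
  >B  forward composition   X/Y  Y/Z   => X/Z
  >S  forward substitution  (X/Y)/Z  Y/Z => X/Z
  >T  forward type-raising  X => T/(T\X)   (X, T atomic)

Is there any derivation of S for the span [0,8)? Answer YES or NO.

YES

[0,8] S   <
  [0,7] S\PP   <
    [0,4] N\S   <B
      [0,2] S\S   >
        [0,1] "chased" : (S\S)/(N\PP)
        [1,2] "today" : N\PP
      [2,4] N\S   <B
        [2,3] "built" : (PP\N)\S
        [3,4] "saw" : N\(PP\N)
    [4,7] (S\PP)\(N\S)   <
      [4,6] NP   <
        [4,5] "some" : S
        [5,6] "read" : NP\S
      [6,7] "sent" : ((S\PP)\(N\S))\NP
  [7,8] "near" : S\(S\PP)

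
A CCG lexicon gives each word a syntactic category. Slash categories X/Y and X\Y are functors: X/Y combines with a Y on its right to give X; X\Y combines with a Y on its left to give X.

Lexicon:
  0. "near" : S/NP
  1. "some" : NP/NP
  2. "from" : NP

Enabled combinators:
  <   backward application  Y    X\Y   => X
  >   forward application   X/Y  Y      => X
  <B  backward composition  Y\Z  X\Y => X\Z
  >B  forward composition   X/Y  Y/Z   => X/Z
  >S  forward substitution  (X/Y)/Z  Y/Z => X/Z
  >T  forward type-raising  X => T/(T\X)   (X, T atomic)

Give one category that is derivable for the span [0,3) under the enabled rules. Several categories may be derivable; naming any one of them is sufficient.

S

[0,3] S   >
  [0,2] S/NP   >B
    [0,1] "near" : S/NP
    [1,2] "some" : NP/NP
  [2,3] "from" : NP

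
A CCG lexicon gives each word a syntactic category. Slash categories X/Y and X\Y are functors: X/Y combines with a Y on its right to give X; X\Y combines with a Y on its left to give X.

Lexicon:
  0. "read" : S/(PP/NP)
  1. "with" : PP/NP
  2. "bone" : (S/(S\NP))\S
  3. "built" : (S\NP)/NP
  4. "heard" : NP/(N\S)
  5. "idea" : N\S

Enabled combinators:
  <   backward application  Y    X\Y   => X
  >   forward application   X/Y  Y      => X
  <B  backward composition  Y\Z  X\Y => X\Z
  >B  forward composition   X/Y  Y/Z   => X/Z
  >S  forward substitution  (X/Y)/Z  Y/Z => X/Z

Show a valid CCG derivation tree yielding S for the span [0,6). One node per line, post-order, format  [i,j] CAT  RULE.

[0,6] S   >
  [0,3] S/(S\NP)   <
    [0,2] S   >
      [0,1] "read" : S/(PP/NP)
      [1,2] "with" : PP/NP
    [2,3] "bone" : (S/(S\NP))\S
  [3,6] S\NP   >
    [3,4] "built" : (S\NP)/NP
    [4,6] NP   >
      [4,5] "heard" : NP/(N\S)
      [5,6] "idea" : N\S

[0,1] S/(PP/NP)  lex  "read"
[1,2] PP/NP  lex  "with"
[0,2] S  >  k=1
[2,3] (S/(S\NP))\S  lex  "bone"
[0,3] S/(S\NP)  <  k=2
[3,4] (S\NP)/NP  lex  "built"
[4,5] NP/(N\S)  lex  "heard"
[5,6] N\S  lex  "idea"
[4,6] NP  >  k=5
[3,6] S\NP  >  k=4
[0,6] S  >  k=3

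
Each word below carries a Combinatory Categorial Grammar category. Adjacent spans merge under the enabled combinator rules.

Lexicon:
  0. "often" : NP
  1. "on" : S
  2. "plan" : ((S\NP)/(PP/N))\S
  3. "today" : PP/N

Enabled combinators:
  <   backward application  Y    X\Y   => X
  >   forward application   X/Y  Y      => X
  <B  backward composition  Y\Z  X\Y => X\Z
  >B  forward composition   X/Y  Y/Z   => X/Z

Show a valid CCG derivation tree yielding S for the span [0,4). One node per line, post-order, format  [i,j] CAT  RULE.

[0,4] S   <
  [0,1] "often" : NP
  [1,4] S\NP   >
    [1,3] (S\NP)/(PP/N)   <
      [1,2] "on" : S
      [2,3] "plan" : ((S\NP)/(PP/N))\S
    [3,4] "today" : PP/N

[0,1] NP  lex  "often"
[1,2] S  lex  "on"
[2,3] ((S\NP)/(PP/N))\S  lex  "plan"
[1,3] (S\NP)/(PP/N)  <  k=2
[3,4] PP/N  lex  "today"
[1,4] S\NP  >  k=3
[0,4] S  <  k=1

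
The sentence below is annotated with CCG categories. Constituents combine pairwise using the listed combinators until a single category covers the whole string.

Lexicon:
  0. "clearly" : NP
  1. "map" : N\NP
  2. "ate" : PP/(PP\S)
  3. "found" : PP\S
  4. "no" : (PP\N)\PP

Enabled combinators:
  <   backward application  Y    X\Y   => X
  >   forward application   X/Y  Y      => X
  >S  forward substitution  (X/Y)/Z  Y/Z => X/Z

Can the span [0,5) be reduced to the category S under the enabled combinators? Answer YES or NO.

NO

NP N\NP PP/(PP\S) PP\S (PP\N)\PP
CKY chart[0,5] = {PP}; S ∉ chart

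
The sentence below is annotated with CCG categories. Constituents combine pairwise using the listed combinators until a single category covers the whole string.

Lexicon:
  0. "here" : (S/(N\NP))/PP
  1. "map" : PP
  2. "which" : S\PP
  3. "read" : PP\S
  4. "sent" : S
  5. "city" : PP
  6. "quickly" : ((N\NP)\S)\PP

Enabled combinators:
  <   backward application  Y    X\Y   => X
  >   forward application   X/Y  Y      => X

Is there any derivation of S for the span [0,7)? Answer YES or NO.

[0,7] S   >
  [0,4] S/(N\NP)   >
    [0,1] "here" : (S/(N\NP))/PP
    [1,4] PP   <
      [1,3] S   <
        [1,2] "map" : PP
        [2,3] "which" : S\PP
      [3,4] "read" : PP\S
  [4,7] N\NP   <
    [4,5] "sent" : S
    [5,7] (N\NP)\S   <
      [5,6] "city" : PP
      [6,7] "quickly" : ((N\NP)\S)\PP

YES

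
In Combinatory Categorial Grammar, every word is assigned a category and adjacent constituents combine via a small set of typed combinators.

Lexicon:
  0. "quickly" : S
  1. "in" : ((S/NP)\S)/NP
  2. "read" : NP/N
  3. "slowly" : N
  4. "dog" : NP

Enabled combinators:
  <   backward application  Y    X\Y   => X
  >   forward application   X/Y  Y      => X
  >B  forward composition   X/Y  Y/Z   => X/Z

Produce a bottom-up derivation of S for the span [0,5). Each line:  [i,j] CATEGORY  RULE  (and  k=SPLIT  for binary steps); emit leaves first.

[0,1] S  lex  "quickly"
[1,2] ((S/NP)\S)/NP  lex  "in"
[2,3] NP/N  lex  "read"
[3,4] N  lex  "slowly"
[2,4] NP  >  k=3
[1,4] (S/NP)\S  >  k=2
[0,4] S/NP  <  k=1
[4,5] NP  lex  "dog"
[0,5] S  >  k=4

[0,5] S   >
  [0,4] S/NP   <
    [0,1] "quickly" : S
    [1,4] (S/NP)\S   >
      [1,2] "in" : ((S/NP)\S)/NP
      [2,4] NP   >
        [2,3] "read" : NP/N
        [3,4] "slowly" : N
  [4,5] "dog" : NP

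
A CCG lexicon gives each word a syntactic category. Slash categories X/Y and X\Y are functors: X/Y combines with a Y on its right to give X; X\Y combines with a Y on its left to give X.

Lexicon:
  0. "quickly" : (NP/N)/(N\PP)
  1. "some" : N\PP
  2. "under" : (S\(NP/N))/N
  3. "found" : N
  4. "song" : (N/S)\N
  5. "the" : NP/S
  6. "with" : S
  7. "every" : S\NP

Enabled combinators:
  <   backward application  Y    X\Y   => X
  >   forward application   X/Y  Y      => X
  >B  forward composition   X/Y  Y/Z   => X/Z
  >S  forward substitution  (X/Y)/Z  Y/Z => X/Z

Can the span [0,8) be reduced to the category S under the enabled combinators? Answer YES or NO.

[0,8] S   <
  [0,2] NP/N   >
    [0,1] "quickly" : (NP/N)/(N\PP)
    [1,2] "some" : N\PP
  [2,8] S\(NP/N)   >
    [2,3] "under" : (S\(NP/N))/N
    [3,8] N   >
      [3,5] N/S   <
        [3,4] "found" : N
        [4,5] "song" : (N/S)\N
      [5,8] S   <
        [5,7] NP   >
          [5,6] "the" : NP/S
          [6,7] "with" : S
        [7,8] "every" : S\NP

YES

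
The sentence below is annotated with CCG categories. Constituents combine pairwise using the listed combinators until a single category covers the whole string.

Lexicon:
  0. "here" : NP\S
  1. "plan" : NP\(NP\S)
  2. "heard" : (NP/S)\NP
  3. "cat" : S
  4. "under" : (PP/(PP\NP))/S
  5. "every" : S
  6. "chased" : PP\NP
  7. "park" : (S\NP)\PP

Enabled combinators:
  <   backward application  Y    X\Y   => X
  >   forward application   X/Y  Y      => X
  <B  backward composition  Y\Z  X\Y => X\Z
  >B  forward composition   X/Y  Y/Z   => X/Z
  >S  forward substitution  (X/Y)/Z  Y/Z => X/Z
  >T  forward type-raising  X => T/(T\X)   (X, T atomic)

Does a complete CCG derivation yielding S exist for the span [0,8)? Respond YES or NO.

YES

[0,8] S   <
  [0,4] NP   >
    [0,3] NP/S   <
      [0,2] NP   <
        [0,1] "here" : NP\S
        [1,2] "plan" : NP\(NP\S)
      [2,3] "heard" : (NP/S)\NP
    [3,4] "cat" : S
  [4,8] S\NP   <
    [4,7] PP   >
      [4,6] PP/(PP\NP)   >
        [4,5] "under" : (PP/(PP\NP))/S
        [5,6] "every" : S
      [6,7] "chased" : PP\NP
    [7,8] "park" : (S\NP)\PP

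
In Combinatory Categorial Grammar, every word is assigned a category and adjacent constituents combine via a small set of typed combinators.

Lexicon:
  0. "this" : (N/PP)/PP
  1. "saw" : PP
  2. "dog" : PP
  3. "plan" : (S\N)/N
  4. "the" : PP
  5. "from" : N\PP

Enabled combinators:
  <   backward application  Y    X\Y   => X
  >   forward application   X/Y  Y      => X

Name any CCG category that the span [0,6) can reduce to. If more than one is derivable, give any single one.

S

[0,6] S   <
  [0,3] N   >
    [0,2] N/PP   >
      [0,1] "this" : (N/PP)/PP
      [1,2] "saw" : PP
    [2,3] "dog" : PP
  [3,6] S\N   >
    [3,4] "plan" : (S\N)/N
    [4,6] N   <
      [4,5] "the" : PP
      [5,6] "from" : N\PP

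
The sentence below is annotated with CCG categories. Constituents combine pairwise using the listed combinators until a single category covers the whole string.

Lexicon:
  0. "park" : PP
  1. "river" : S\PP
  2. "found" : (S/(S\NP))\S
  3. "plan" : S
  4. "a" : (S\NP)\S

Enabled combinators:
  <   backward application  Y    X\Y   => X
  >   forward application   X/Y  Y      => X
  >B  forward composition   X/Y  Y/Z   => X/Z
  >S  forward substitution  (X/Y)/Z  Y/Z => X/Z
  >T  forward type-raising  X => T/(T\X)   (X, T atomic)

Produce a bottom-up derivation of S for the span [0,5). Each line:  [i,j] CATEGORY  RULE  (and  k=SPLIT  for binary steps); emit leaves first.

[0,5] S   >
  [0,3] S/(S\NP)   <
    [0,2] S   >
      [0,1] S/(S\PP)   >T
        [0,1] "park" : PP
      [1,2] "river" : S\PP
    [2,3] "found" : (S/(S\NP))\S
  [3,5] S\NP   <
    [3,4] "plan" : S
    [4,5] "a" : (S\NP)\S

[0,1] PP  lex  "park"
[0,1] S/(S\PP)  >T
[1,2] S\PP  lex  "river"
[0,2] S  >  k=1
[2,3] (S/(S\NP))\S  lex  "found"
[0,3] S/(S\NP)  <  k=2
[3,4] S  lex  "plan"
[4,5] (S\NP)\S  lex  "a"
[3,5] S\NP  <  k=4
[0,5] S  >  k=3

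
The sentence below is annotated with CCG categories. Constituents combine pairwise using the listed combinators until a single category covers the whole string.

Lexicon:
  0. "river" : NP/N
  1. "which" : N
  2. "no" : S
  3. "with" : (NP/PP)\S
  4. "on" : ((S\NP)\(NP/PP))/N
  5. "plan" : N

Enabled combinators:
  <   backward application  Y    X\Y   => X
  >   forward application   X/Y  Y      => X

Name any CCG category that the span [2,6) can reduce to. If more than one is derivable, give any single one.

S\NP

[0,6] S   <
  [0,2] NP   >
    [0,1] "river" : NP/N
    [1,2] "which" : N
  [2,6] S\NP   <
    [2,4] NP/PP   <
      [2,3] "no" : S
      [3,4] "with" : (NP/PP)\S
    [4,6] (S\NP)\(NP/PP)   >
      [4,5] "on" : ((S\NP)\(NP/PP))/N
      [5,6] "plan" : N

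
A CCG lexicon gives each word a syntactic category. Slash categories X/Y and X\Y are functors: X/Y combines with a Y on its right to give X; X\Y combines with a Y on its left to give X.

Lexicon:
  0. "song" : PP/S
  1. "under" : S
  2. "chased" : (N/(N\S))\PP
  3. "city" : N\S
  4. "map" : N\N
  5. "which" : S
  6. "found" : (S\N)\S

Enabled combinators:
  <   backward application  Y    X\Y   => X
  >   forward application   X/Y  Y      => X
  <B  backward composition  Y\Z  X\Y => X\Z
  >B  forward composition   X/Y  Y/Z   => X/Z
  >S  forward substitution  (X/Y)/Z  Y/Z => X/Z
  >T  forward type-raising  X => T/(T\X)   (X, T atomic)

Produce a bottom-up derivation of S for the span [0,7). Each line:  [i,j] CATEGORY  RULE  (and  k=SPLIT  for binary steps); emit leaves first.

[0,1] PP/S  lex  "song"
[1,2] S  lex  "under"
[0,2] PP  >  k=1
[2,3] (N/(N\S))\PP  lex  "chased"
[0,3] N/(N\S)  <  k=2
[3,4] N\S  lex  "city"
[4,5] N\N  lex  "map"
[3,5] N\S  <B  k=4
[0,5] N  >  k=3
[5,6] S  lex  "which"
[6,7] (S\N)\S  lex  "found"
[5,7] S\N  <  k=6
[0,7] S  <  k=5

[0,7] S   <
  [0,5] N   >
    [0,3] N/(N\S)   <
      [0,2] PP   >
        [0,1] "song" : PP/S
        [1,2] "under" : S
      [2,3] "chased" : (N/(N\S))\PP
    [3,5] N\S   <B
      [3,4] "city" : N\S
      [4,5] "map" : N\N
  [5,7] S\N   <
    [5,6] "which" : S
    [6,7] "found" : (S\N)\S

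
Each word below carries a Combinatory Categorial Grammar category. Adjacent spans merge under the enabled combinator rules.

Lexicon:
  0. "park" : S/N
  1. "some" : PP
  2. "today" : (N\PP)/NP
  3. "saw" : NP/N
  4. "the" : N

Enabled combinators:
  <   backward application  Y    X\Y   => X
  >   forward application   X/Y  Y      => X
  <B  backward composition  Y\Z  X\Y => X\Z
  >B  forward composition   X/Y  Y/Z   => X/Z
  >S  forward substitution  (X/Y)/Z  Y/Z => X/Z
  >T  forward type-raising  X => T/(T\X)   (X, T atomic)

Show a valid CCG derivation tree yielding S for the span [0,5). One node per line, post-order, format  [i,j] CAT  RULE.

[0,1] S/N  lex  "park"
[1,2] PP  lex  "some"
[2,3] (N\PP)/NP  lex  "today"
[3,4] NP/N  lex  "saw"
[4,5] N  lex  "the"
[3,5] NP  >  k=4
[2,5] N\PP  >  k=3
[1,5] N  <  k=2
[0,5] S  >  k=1

[0,5] S   >
  [0,1] "park" : S/N
  [1,5] N   <
    [1,2] "some" : PP
    [2,5] N\PP   >
      [2,3] "today" : (N\PP)/NP
      [3,5] NP   >
        [3,4] "saw" : NP/N
        [4,5] "the" : N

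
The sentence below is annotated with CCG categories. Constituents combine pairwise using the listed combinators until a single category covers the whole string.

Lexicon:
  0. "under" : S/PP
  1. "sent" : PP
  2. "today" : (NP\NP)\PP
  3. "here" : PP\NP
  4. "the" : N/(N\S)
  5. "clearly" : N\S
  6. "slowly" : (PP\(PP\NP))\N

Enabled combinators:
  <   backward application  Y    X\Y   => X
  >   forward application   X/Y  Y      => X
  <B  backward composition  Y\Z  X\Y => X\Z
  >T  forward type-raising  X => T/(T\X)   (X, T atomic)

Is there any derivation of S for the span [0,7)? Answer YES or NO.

YES

[0,7] S   >
  [0,1] "under" : S/PP
  [1,7] PP   <
    [1,4] PP\NP   <B
      [1,3] NP\NP   <
        [1,2] "sent" : PP
        [2,3] "today" : (NP\NP)\PP
      [3,4] "here" : PP\NP
    [4,7] PP\(PP\NP)   <
      [4,6] N   >
        [4,5] "the" : N/(N\S)
        [5,6] "clearly" : N\S
      [6,7] "slowly" : (PP\(PP\NP))\N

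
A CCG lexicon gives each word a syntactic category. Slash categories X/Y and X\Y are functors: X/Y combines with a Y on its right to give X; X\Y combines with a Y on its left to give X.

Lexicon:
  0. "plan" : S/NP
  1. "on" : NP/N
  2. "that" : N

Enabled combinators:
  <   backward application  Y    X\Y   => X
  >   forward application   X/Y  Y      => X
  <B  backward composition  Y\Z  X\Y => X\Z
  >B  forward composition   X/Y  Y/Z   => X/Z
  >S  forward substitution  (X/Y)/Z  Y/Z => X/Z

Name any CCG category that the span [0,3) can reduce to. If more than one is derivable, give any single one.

S

[0,3] S   >
  [0,1] "plan" : S/NP
  [1,3] NP   >
    [1,2] "on" : NP/N
    [2,3] "that" : N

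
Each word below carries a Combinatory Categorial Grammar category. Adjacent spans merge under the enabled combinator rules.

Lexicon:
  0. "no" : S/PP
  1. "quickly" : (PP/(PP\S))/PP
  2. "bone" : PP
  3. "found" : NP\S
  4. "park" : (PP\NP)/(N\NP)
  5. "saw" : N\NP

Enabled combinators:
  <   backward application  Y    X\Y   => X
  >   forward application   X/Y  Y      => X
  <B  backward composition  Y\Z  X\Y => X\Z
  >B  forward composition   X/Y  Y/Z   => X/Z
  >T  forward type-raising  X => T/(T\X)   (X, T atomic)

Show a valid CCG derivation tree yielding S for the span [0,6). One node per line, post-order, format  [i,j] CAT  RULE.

[0,6] S   >
  [0,1] "no" : S/PP
  [1,6] PP   >
    [1,3] PP/(PP\S)   >
      [1,2] "quickly" : (PP/(PP\S))/PP
      [2,3] "bone" : PP
    [3,6] PP\S   <B
      [3,4] "found" : NP\S
      [4,6] PP\NP   >
        [4,5] "park" : (PP\NP)/(N\NP)
        [5,6] "saw" : N\NP

[0,1] S/PP  lex  "no"
[1,2] (PP/(PP\S))/PP  lex  "quickly"
[2,3] PP  lex  "bone"
[1,3] PP/(PP\S)  >  k=2
[3,4] NP\S  lex  "found"
[4,5] (PP\NP)/(N\NP)  lex  "park"
[5,6] N\NP  lex  "saw"
[4,6] PP\NP  >  k=5
[3,6] PP\S  <B  k=4
[1,6] PP  >  k=3
[0,6] S  >  k=1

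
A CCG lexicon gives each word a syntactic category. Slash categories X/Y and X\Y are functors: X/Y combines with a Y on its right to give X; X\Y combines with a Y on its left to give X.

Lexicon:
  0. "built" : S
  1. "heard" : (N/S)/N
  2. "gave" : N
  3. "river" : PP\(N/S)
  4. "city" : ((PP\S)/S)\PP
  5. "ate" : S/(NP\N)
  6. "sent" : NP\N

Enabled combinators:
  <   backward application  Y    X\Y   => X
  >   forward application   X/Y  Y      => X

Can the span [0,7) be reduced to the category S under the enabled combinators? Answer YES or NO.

S (N/S)/N N PP\(N/S) ((PP\S)/S)\PP S/(NP\N) NP\N
CKY chart[0,7] = {PP}; S ∉ chart

NO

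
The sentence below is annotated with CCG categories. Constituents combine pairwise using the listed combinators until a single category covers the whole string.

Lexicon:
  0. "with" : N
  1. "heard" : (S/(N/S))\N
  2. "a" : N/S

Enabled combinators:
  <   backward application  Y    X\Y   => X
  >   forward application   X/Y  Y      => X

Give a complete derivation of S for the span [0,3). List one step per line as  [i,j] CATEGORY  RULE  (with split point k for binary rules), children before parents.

[0,3] S   >
  [0,2] S/(N/S)   <
    [0,1] "with" : N
    [1,2] "heard" : (S/(N/S))\N
  [2,3] "a" : N/S

[0,1] N  lex  "with"
[1,2] (S/(N/S))\N  lex  "heard"
[0,2] S/(N/S)  <  k=1
[2,3] N/S  lex  "a"
[0,3] S  >  k=2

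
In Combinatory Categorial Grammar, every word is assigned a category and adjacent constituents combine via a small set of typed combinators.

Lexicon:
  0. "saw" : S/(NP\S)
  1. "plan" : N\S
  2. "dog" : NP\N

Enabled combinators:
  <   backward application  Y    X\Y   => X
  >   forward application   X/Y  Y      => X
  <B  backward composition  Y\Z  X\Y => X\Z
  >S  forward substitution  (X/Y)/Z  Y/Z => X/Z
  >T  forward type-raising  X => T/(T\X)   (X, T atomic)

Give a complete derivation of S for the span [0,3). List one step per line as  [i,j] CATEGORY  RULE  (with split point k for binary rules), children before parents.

[0,3] S   >
  [0,1] "saw" : S/(NP\S)
  [1,3] NP\S   <B
    [1,2] "plan" : N\S
    [2,3] "dog" : NP\N

[0,1] S/(NP\S)  lex  "saw"
[1,2] N\S  lex  "plan"
[2,3] NP\N  lex  "dog"
[1,3] NP\S  <B  k=2
[0,3] S  >  k=1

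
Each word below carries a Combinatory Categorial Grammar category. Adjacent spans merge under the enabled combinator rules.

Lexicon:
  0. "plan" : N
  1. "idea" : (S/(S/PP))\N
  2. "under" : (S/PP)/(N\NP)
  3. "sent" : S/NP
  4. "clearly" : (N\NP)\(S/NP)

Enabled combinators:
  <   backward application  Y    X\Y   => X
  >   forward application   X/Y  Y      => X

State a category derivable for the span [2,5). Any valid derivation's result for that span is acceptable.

S/PP

[0,5] S   >
  [0,2] S/(S/PP)   <
    [0,1] "plan" : N
    [1,2] "idea" : (S/(S/PP))\N
  [2,5] S/PP   >
    [2,3] "under" : (S/PP)/(N\NP)
    [3,5] N\NP   <
      [3,4] "sent" : S/NP
      [4,5] "clearly" : (N\NP)\(S/NP)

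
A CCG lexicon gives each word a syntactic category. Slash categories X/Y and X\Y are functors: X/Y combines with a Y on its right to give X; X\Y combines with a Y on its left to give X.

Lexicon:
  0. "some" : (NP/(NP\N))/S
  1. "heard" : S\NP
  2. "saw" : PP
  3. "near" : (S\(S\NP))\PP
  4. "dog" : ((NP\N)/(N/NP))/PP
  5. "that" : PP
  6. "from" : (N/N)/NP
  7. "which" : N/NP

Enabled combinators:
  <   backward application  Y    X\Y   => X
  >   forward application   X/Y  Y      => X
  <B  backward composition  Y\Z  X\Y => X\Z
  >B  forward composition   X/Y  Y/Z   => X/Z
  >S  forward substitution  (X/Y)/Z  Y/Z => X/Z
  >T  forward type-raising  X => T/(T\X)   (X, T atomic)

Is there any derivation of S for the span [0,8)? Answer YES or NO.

NO

(NP/(NP\N))/S S\NP PP (S\(S\NP))\PP ((NP\N)/(N/NP))/PP PP (N/N)/NP N/NP
CKY chart[0,8] = {N/(N\NP), NP, NP/(NP\NP), PP/(PP\NP), S/(S\NP)}; S ∉ chart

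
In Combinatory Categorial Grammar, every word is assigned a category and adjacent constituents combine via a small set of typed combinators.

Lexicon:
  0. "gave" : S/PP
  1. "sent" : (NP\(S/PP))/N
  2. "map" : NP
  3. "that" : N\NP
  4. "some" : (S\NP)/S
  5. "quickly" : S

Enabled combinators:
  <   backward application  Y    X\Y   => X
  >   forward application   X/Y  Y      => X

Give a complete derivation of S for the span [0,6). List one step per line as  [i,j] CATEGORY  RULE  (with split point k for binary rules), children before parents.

[0,6] S   <
  [0,4] NP   <
    [0,1] "gave" : S/PP
    [1,4] NP\(S/PP)   >
      [1,2] "sent" : (NP\(S/PP))/N
      [2,4] N   <
        [2,3] "map" : NP
        [3,4] "that" : N\NP
  [4,6] S\NP   >
    [4,5] "some" : (S\NP)/S
    [5,6] "quickly" : S

[0,1] S/PP  lex  "gave"
[1,2] (NP\(S/PP))/N  lex  "sent"
[2,3] NP  lex  "map"
[3,4] N\NP  lex  "that"
[2,4] N  <  k=3
[1,4] NP\(S/PP)  >  k=2
[0,4] NP  <  k=1
[4,5] (S\NP)/S  lex  "some"
[5,6] S  lex  "quickly"
[4,6] S\NP  >  k=5
[0,6] S  <  k=4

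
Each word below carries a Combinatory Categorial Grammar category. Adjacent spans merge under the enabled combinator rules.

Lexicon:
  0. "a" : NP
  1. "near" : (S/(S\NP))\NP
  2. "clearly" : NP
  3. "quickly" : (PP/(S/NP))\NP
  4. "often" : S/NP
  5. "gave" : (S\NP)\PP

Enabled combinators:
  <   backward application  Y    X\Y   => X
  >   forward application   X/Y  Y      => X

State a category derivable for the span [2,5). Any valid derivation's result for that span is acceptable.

[0,6] S   >
  [0,2] S/(S\NP)   <
    [0,1] "a" : NP
    [1,2] "near" : (S/(S\NP))\NP
  [2,6] S\NP   <
    [2,5] PP   >
      [2,4] PP/(S/NP)   <
        [2,3] "clearly" : NP
        [3,4] "quickly" : (PP/(S/NP))\NP
      [4,5] "often" : S/NP
    [5,6] "gave" : (S\NP)\PP

PP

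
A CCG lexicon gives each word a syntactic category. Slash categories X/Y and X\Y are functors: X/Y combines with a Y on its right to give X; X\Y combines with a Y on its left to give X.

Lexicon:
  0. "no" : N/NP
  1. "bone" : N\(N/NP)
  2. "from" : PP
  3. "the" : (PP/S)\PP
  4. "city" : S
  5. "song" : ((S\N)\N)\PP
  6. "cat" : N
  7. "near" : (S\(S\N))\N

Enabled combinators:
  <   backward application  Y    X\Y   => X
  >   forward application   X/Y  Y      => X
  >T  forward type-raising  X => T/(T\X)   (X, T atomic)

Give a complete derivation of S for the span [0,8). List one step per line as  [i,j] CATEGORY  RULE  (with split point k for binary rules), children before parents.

[0,8] S   <
  [0,6] S\N   <
    [0,2] N   <
      [0,1] "no" : N/NP
      [1,2] "bone" : N\(N/NP)
    [2,6] (S\N)\N   <
      [2,5] PP   >
        [2,4] PP/S   <
          [2,3] "from" : PP
          [3,4] "the" : (PP/S)\PP
        [4,5] "city" : S
      [5,6] "song" : ((S\N)\N)\PP
  [6,8] S\(S\N)   <
    [6,7] "cat" : N
    [7,8] "near" : (S\(S\N))\N

[0,1] N/NP  lex  "no"
[1,2] N\(N/NP)  lex  "bone"
[0,2] N  <  k=1
[2,3] PP  lex  "from"
[3,4] (PP/S)\PP  lex  "the"
[2,4] PP/S  <  k=3
[4,5] S  lex  "city"
[2,5] PP  >  k=4
[5,6] ((S\N)\N)\PP  lex  "song"
[2,6] (S\N)\N  <  k=5
[0,6] S\N  <  k=2
[6,7] N  lex  "cat"
[7,8] (S\(S\N))\N  lex  "near"
[6,8] S\(S\N)  <  k=7
[0,8] S  <  k=6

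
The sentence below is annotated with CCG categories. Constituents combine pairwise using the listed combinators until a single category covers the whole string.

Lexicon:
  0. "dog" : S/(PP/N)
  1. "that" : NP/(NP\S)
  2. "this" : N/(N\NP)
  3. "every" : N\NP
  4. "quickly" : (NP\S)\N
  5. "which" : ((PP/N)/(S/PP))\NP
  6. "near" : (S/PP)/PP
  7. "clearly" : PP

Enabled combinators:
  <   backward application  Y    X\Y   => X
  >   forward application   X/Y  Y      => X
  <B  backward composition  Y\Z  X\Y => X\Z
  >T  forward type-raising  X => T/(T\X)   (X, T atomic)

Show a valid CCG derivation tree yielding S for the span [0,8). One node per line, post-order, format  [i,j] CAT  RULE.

[0,1] S/(PP/N)  lex  "dog"
[1,2] NP/(NP\S)  lex  "that"
[2,3] N/(N\NP)  lex  "this"
[3,4] N\NP  lex  "every"
[2,4] N  >  k=3
[4,5] (NP\S)\N  lex  "quickly"
[2,5] NP\S  <  k=4
[1,5] NP  >  k=2
[5,6] ((PP/N)/(S/PP))\NP  lex  "which"
[1,6] (PP/N)/(S/PP)  <  k=5
[6,7] (S/PP)/PP  lex  "near"
[7,8] PP  lex  "clearly"
[6,8] S/PP  >  k=7
[1,8] PP/N  >  k=6
[0,8] S  >  k=1

[0,8] S   >
  [0,1] "dog" : S/(PP/N)
  [1,8] PP/N   >
    [1,6] (PP/N)/(S/PP)   <
      [1,5] NP   >
        [1,2] "that" : NP/(NP\S)
        [2,5] NP\S   <
          [2,4] N   >
            [2,3] "this" : N/(N\NP)
            [3,4] "every" : N\NP
          [4,5] "quickly" : (NP\S)\N
      [5,6] "which" : ((PP/N)/(S/PP))\NP
    [6,8] S/PP   >
      [6,7] "near" : (S/PP)/PP
      [7,8] "clearly" : PP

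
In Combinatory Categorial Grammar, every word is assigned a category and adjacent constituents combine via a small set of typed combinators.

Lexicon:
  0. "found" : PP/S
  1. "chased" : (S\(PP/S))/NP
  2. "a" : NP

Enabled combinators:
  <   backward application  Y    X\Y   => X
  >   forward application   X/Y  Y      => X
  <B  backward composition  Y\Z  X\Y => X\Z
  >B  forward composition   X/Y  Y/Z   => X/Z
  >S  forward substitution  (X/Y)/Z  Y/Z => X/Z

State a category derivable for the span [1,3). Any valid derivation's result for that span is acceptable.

S\(PP/S)

[0,3] S   <
  [0,1] "found" : PP/S
  [1,3] S\(PP/S)   >
    [1,2] "chased" : (S\(PP/S))/NP
    [2,3] "a" : NP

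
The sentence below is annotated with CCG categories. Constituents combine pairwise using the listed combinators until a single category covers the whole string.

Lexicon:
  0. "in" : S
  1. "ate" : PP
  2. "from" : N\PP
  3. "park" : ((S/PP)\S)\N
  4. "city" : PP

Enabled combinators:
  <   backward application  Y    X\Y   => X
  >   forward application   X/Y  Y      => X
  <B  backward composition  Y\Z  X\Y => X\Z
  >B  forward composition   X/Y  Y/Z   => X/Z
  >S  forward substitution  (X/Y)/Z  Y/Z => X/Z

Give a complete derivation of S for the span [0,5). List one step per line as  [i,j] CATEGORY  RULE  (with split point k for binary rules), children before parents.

[0,1] S  lex  "in"
[1,2] PP  lex  "ate"
[2,3] N\PP  lex  "from"
[1,3] N  <  k=2
[3,4] ((S/PP)\S)\N  lex  "park"
[1,4] (S/PP)\S  <  k=3
[0,4] S/PP  <  k=1
[4,5] PP  lex  "city"
[0,5] S  >  k=4

[0,5] S   >
  [0,4] S/PP   <
    [0,1] "in" : S
    [1,4] (S/PP)\S   <
      [1,3] N   <
        [1,2] "ate" : PP
        [2,3] "from" : N\PP
      [3,4] "park" : ((S/PP)\S)\N
  [4,5] "city" : PP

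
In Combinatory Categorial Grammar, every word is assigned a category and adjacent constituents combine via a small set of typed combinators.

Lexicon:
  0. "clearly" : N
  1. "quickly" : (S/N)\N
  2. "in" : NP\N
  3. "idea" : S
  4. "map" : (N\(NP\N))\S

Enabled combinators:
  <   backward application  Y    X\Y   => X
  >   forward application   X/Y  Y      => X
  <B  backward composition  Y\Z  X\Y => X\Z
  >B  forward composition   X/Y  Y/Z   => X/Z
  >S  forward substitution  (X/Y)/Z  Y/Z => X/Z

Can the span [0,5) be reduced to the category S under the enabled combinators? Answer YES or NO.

YES

[0,5] S   >
  [0,2] S/N   <
    [0,1] "clearly" : N
    [1,2] "quickly" : (S/N)\N
  [2,5] N   <
    [2,3] "in" : NP\N
    [3,5] N\(NP\N)   <
      [3,4] "idea" : S
      [4,5] "map" : (N\(NP\N))\S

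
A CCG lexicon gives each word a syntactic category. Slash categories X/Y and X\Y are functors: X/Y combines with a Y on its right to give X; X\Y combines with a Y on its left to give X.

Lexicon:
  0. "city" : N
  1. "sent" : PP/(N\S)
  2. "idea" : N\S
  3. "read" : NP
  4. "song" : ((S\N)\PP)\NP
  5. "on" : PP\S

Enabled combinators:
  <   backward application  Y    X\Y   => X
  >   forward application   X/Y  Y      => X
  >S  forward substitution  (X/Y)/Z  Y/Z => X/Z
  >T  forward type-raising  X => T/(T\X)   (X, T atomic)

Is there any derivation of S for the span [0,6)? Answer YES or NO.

N PP/(N\S) N\S NP ((S\N)\PP)\NP PP\S
CKY chart[0,6] = {N/(N\PP), NP/(NP\PP), PP, PP/(PP\PP), S/(S\PP)}; S ∉ chart

NO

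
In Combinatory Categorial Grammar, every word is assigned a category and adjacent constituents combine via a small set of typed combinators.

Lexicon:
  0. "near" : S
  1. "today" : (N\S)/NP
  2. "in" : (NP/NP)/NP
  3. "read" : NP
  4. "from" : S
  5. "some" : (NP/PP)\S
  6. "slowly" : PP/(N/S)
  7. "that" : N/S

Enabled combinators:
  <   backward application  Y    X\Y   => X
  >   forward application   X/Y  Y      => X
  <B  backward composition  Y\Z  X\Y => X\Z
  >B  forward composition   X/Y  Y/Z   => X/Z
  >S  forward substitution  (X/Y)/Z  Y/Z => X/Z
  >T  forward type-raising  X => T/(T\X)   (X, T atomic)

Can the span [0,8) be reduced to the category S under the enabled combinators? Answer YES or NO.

S (N\S)/NP (NP/NP)/NP NP S (NP/PP)\S PP/(N/S) N/S
CKY chart[0,8] = {N, N/(NP\NP), N/(N\N), N/(PP\PP), NP/(NP\N), PP/(PP\N), S/(S\N)}; S ∉ chart

NO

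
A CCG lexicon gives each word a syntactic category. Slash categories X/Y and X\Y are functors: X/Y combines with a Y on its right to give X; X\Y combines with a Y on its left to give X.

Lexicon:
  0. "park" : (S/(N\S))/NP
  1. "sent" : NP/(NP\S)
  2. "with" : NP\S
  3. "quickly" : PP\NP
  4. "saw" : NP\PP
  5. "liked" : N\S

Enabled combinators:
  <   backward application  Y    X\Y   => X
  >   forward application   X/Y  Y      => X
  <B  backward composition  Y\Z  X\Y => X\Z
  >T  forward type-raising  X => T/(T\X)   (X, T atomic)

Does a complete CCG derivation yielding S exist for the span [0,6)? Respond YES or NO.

YES

[0,6] S   >
  [0,5] S/(N\S)   >
    [0,1] "park" : (S/(N\S))/NP
    [1,5] NP   <
      [1,4] PP   <
        [1,3] NP   >
          [1,2] "sent" : NP/(NP\S)
          [2,3] "with" : NP\S
        [3,4] "quickly" : PP\NP
      [4,5] "saw" : NP\PP
  [5,6] "liked" : N\S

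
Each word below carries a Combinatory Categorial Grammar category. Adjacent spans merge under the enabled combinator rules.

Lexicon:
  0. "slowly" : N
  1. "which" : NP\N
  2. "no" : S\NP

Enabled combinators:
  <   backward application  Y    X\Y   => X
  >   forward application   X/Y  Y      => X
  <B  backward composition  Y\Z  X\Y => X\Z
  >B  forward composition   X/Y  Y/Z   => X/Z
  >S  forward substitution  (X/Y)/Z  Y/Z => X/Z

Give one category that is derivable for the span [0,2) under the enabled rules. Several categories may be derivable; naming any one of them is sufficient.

[0,3] S   <
  [0,2] NP   <
    [0,1] "slowly" : N
    [1,2] "which" : NP\N
  [2,3] "no" : S\NP

NP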